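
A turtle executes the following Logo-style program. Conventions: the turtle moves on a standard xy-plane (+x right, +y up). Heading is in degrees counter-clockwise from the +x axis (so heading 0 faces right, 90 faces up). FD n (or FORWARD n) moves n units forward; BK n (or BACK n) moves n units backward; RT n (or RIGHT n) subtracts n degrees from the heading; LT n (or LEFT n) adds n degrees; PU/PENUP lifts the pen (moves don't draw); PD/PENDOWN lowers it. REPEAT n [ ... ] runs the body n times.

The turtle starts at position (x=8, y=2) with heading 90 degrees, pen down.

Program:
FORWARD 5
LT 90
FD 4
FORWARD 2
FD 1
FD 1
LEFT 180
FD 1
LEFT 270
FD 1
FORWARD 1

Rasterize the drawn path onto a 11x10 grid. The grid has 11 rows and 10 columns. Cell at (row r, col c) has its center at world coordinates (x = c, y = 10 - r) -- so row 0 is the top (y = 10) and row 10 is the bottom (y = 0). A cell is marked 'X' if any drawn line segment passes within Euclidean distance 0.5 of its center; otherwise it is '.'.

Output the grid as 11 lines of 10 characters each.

Answer: ..........
..........
..........
XXXXXXXXX.
.X......X.
.X......X.
........X.
........X.
........X.
..........
..........

Derivation:
Segment 0: (8,2) -> (8,7)
Segment 1: (8,7) -> (4,7)
Segment 2: (4,7) -> (2,7)
Segment 3: (2,7) -> (1,7)
Segment 4: (1,7) -> (0,7)
Segment 5: (0,7) -> (1,7)
Segment 6: (1,7) -> (1,6)
Segment 7: (1,6) -> (1,5)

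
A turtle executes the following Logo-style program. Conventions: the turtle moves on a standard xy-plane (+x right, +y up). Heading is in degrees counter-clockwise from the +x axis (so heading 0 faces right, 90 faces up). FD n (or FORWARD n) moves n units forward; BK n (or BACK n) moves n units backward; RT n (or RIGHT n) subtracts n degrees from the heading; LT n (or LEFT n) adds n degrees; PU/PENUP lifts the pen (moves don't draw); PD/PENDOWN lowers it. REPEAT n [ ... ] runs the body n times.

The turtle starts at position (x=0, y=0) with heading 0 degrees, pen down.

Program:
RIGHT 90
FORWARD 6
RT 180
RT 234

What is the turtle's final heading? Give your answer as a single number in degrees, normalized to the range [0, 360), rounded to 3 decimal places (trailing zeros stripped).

Executing turtle program step by step:
Start: pos=(0,0), heading=0, pen down
RT 90: heading 0 -> 270
FD 6: (0,0) -> (0,-6) [heading=270, draw]
RT 180: heading 270 -> 90
RT 234: heading 90 -> 216
Final: pos=(0,-6), heading=216, 1 segment(s) drawn

Answer: 216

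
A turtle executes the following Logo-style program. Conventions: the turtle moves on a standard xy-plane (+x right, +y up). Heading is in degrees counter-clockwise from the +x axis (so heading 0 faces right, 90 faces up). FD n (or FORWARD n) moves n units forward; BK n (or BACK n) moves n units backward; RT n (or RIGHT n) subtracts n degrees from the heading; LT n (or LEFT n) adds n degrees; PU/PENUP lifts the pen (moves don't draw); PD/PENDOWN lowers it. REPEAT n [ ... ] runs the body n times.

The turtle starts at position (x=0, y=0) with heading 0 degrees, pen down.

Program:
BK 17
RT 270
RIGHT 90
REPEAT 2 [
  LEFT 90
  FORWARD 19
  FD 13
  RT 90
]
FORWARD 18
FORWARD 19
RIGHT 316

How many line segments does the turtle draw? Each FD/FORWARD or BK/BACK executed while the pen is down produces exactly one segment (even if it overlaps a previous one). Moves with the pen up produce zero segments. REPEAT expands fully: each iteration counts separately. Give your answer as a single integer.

Answer: 7

Derivation:
Executing turtle program step by step:
Start: pos=(0,0), heading=0, pen down
BK 17: (0,0) -> (-17,0) [heading=0, draw]
RT 270: heading 0 -> 90
RT 90: heading 90 -> 0
REPEAT 2 [
  -- iteration 1/2 --
  LT 90: heading 0 -> 90
  FD 19: (-17,0) -> (-17,19) [heading=90, draw]
  FD 13: (-17,19) -> (-17,32) [heading=90, draw]
  RT 90: heading 90 -> 0
  -- iteration 2/2 --
  LT 90: heading 0 -> 90
  FD 19: (-17,32) -> (-17,51) [heading=90, draw]
  FD 13: (-17,51) -> (-17,64) [heading=90, draw]
  RT 90: heading 90 -> 0
]
FD 18: (-17,64) -> (1,64) [heading=0, draw]
FD 19: (1,64) -> (20,64) [heading=0, draw]
RT 316: heading 0 -> 44
Final: pos=(20,64), heading=44, 7 segment(s) drawn
Segments drawn: 7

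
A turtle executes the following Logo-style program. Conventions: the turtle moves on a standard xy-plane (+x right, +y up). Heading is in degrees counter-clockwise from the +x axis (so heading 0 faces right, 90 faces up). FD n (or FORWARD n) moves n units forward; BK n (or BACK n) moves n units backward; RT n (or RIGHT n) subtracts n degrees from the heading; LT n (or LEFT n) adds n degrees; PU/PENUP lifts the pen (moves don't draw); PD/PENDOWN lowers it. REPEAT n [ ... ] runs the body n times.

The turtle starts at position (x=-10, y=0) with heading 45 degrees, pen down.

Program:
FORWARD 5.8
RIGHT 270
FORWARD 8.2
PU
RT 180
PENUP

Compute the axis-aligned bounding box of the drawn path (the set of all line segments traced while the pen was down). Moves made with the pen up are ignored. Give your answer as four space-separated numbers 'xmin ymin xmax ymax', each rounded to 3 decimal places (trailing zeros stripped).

Answer: -11.697 0 -5.899 9.899

Derivation:
Executing turtle program step by step:
Start: pos=(-10,0), heading=45, pen down
FD 5.8: (-10,0) -> (-5.899,4.101) [heading=45, draw]
RT 270: heading 45 -> 135
FD 8.2: (-5.899,4.101) -> (-11.697,9.899) [heading=135, draw]
PU: pen up
RT 180: heading 135 -> 315
PU: pen up
Final: pos=(-11.697,9.899), heading=315, 2 segment(s) drawn

Segment endpoints: x in {-11.697, -10, -5.899}, y in {0, 4.101, 9.899}
xmin=-11.697, ymin=0, xmax=-5.899, ymax=9.899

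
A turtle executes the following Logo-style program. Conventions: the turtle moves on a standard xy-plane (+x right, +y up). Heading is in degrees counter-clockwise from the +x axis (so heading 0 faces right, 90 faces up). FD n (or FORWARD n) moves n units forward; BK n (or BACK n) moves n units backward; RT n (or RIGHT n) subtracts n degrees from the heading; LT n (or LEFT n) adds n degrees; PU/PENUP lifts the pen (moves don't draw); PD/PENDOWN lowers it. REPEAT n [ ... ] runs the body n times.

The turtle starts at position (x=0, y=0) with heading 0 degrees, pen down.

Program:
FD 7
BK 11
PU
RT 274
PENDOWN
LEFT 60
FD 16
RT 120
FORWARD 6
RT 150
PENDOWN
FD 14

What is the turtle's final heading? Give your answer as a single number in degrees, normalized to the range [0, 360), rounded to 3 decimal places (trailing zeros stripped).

Executing turtle program step by step:
Start: pos=(0,0), heading=0, pen down
FD 7: (0,0) -> (7,0) [heading=0, draw]
BK 11: (7,0) -> (-4,0) [heading=0, draw]
PU: pen up
RT 274: heading 0 -> 86
PD: pen down
LT 60: heading 86 -> 146
FD 16: (-4,0) -> (-17.265,8.947) [heading=146, draw]
RT 120: heading 146 -> 26
FD 6: (-17.265,8.947) -> (-11.872,11.577) [heading=26, draw]
RT 150: heading 26 -> 236
PD: pen down
FD 14: (-11.872,11.577) -> (-19.701,-0.029) [heading=236, draw]
Final: pos=(-19.701,-0.029), heading=236, 5 segment(s) drawn

Answer: 236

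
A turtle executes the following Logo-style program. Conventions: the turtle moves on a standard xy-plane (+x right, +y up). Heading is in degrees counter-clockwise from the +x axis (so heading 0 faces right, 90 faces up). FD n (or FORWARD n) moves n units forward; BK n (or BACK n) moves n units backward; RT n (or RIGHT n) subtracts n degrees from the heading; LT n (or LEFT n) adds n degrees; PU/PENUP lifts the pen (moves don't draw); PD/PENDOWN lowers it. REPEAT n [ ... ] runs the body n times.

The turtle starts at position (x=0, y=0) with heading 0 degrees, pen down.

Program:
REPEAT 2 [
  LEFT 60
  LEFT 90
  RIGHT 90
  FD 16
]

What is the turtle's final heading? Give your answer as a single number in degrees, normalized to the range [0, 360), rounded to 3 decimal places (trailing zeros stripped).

Executing turtle program step by step:
Start: pos=(0,0), heading=0, pen down
REPEAT 2 [
  -- iteration 1/2 --
  LT 60: heading 0 -> 60
  LT 90: heading 60 -> 150
  RT 90: heading 150 -> 60
  FD 16: (0,0) -> (8,13.856) [heading=60, draw]
  -- iteration 2/2 --
  LT 60: heading 60 -> 120
  LT 90: heading 120 -> 210
  RT 90: heading 210 -> 120
  FD 16: (8,13.856) -> (0,27.713) [heading=120, draw]
]
Final: pos=(0,27.713), heading=120, 2 segment(s) drawn

Answer: 120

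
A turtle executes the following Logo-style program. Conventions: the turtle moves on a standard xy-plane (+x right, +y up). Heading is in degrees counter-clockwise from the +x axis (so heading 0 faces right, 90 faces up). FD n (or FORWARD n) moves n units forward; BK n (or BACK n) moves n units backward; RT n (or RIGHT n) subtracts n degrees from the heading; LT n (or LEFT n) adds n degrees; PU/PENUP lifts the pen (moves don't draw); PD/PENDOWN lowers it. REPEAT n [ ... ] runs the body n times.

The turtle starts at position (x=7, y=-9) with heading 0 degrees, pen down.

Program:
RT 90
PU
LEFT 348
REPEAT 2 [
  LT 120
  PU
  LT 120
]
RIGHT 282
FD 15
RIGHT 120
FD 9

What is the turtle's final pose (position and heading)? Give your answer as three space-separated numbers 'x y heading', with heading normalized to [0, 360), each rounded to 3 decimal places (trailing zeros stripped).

Answer: 13.654 2.257 336

Derivation:
Executing turtle program step by step:
Start: pos=(7,-9), heading=0, pen down
RT 90: heading 0 -> 270
PU: pen up
LT 348: heading 270 -> 258
REPEAT 2 [
  -- iteration 1/2 --
  LT 120: heading 258 -> 18
  PU: pen up
  LT 120: heading 18 -> 138
  -- iteration 2/2 --
  LT 120: heading 138 -> 258
  PU: pen up
  LT 120: heading 258 -> 18
]
RT 282: heading 18 -> 96
FD 15: (7,-9) -> (5.432,5.918) [heading=96, move]
RT 120: heading 96 -> 336
FD 9: (5.432,5.918) -> (13.654,2.257) [heading=336, move]
Final: pos=(13.654,2.257), heading=336, 0 segment(s) drawn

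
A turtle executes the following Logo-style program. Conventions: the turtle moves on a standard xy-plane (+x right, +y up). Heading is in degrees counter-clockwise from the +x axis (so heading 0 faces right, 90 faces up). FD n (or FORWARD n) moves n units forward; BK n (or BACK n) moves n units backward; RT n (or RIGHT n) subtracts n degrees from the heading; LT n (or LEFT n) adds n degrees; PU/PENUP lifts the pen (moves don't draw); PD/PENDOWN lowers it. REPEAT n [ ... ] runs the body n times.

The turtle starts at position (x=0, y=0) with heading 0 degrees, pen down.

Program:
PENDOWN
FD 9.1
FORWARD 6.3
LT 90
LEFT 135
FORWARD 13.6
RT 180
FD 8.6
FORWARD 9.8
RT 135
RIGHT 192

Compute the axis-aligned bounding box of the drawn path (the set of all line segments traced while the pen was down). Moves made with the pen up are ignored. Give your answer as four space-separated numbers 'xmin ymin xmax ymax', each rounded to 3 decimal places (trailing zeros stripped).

Executing turtle program step by step:
Start: pos=(0,0), heading=0, pen down
PD: pen down
FD 9.1: (0,0) -> (9.1,0) [heading=0, draw]
FD 6.3: (9.1,0) -> (15.4,0) [heading=0, draw]
LT 90: heading 0 -> 90
LT 135: heading 90 -> 225
FD 13.6: (15.4,0) -> (5.783,-9.617) [heading=225, draw]
RT 180: heading 225 -> 45
FD 8.6: (5.783,-9.617) -> (11.864,-3.536) [heading=45, draw]
FD 9.8: (11.864,-3.536) -> (18.794,3.394) [heading=45, draw]
RT 135: heading 45 -> 270
RT 192: heading 270 -> 78
Final: pos=(18.794,3.394), heading=78, 5 segment(s) drawn

Segment endpoints: x in {0, 5.783, 9.1, 11.864, 15.4, 18.794}, y in {-9.617, -3.536, 0, 3.394}
xmin=0, ymin=-9.617, xmax=18.794, ymax=3.394

Answer: 0 -9.617 18.794 3.394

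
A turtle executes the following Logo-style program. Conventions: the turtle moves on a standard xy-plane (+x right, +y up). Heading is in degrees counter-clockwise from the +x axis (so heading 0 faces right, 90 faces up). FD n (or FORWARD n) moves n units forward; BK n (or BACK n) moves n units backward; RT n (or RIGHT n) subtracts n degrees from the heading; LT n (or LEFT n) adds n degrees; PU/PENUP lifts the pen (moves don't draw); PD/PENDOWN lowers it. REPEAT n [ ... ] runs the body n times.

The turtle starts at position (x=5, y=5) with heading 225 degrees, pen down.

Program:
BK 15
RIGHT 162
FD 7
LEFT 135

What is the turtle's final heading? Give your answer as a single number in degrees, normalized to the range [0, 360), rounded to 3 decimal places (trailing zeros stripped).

Answer: 198

Derivation:
Executing turtle program step by step:
Start: pos=(5,5), heading=225, pen down
BK 15: (5,5) -> (15.607,15.607) [heading=225, draw]
RT 162: heading 225 -> 63
FD 7: (15.607,15.607) -> (18.785,21.844) [heading=63, draw]
LT 135: heading 63 -> 198
Final: pos=(18.785,21.844), heading=198, 2 segment(s) drawn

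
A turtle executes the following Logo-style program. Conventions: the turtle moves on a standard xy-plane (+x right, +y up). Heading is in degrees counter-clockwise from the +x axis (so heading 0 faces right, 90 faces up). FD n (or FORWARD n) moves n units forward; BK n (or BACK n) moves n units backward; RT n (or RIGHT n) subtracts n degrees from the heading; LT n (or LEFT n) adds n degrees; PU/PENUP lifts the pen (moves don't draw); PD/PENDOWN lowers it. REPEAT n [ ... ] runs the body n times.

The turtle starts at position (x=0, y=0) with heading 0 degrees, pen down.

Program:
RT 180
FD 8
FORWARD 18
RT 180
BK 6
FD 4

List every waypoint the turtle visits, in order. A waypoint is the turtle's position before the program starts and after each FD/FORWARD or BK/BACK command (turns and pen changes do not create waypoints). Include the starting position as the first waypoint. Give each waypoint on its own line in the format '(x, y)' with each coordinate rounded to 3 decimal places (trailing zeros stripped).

Answer: (0, 0)
(-8, 0)
(-26, 0)
(-32, 0)
(-28, 0)

Derivation:
Executing turtle program step by step:
Start: pos=(0,0), heading=0, pen down
RT 180: heading 0 -> 180
FD 8: (0,0) -> (-8,0) [heading=180, draw]
FD 18: (-8,0) -> (-26,0) [heading=180, draw]
RT 180: heading 180 -> 0
BK 6: (-26,0) -> (-32,0) [heading=0, draw]
FD 4: (-32,0) -> (-28,0) [heading=0, draw]
Final: pos=(-28,0), heading=0, 4 segment(s) drawn
Waypoints (5 total):
(0, 0)
(-8, 0)
(-26, 0)
(-32, 0)
(-28, 0)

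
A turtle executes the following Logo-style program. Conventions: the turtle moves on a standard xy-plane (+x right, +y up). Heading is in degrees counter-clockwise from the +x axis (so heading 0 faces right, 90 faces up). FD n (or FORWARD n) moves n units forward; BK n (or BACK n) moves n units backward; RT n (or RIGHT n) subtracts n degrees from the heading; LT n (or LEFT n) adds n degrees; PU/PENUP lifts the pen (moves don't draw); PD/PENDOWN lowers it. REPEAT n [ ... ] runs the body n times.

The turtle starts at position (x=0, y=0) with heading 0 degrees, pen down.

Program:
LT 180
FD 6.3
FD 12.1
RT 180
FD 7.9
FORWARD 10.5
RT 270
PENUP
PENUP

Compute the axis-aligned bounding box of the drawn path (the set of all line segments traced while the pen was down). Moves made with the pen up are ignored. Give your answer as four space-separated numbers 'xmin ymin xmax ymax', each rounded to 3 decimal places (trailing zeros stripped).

Executing turtle program step by step:
Start: pos=(0,0), heading=0, pen down
LT 180: heading 0 -> 180
FD 6.3: (0,0) -> (-6.3,0) [heading=180, draw]
FD 12.1: (-6.3,0) -> (-18.4,0) [heading=180, draw]
RT 180: heading 180 -> 0
FD 7.9: (-18.4,0) -> (-10.5,0) [heading=0, draw]
FD 10.5: (-10.5,0) -> (0,0) [heading=0, draw]
RT 270: heading 0 -> 90
PU: pen up
PU: pen up
Final: pos=(0,0), heading=90, 4 segment(s) drawn

Segment endpoints: x in {-18.4, -10.5, -6.3, 0, 0}, y in {0, 0, 0}
xmin=-18.4, ymin=0, xmax=0, ymax=0

Answer: -18.4 0 0 0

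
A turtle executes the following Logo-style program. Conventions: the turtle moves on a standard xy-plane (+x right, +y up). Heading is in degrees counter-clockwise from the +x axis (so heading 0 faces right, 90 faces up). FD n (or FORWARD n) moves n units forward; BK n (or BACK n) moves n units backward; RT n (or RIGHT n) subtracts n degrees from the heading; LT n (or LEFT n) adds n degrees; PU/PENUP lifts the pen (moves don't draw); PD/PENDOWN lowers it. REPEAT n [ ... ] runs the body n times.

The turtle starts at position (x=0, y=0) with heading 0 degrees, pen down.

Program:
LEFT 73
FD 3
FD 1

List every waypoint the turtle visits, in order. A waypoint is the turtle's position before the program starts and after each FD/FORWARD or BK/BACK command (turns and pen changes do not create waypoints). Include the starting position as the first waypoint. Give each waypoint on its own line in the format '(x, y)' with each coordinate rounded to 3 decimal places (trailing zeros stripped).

Executing turtle program step by step:
Start: pos=(0,0), heading=0, pen down
LT 73: heading 0 -> 73
FD 3: (0,0) -> (0.877,2.869) [heading=73, draw]
FD 1: (0.877,2.869) -> (1.169,3.825) [heading=73, draw]
Final: pos=(1.169,3.825), heading=73, 2 segment(s) drawn
Waypoints (3 total):
(0, 0)
(0.877, 2.869)
(1.169, 3.825)

Answer: (0, 0)
(0.877, 2.869)
(1.169, 3.825)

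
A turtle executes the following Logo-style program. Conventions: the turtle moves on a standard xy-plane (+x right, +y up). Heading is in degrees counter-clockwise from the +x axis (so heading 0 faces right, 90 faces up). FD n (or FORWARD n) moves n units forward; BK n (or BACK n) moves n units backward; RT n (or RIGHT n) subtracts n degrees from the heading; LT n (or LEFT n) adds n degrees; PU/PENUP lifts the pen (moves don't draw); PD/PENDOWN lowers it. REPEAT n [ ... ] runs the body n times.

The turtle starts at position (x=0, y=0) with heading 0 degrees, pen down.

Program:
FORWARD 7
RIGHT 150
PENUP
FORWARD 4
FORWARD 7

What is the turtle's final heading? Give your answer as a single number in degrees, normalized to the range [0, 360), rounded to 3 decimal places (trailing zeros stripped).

Answer: 210

Derivation:
Executing turtle program step by step:
Start: pos=(0,0), heading=0, pen down
FD 7: (0,0) -> (7,0) [heading=0, draw]
RT 150: heading 0 -> 210
PU: pen up
FD 4: (7,0) -> (3.536,-2) [heading=210, move]
FD 7: (3.536,-2) -> (-2.526,-5.5) [heading=210, move]
Final: pos=(-2.526,-5.5), heading=210, 1 segment(s) drawn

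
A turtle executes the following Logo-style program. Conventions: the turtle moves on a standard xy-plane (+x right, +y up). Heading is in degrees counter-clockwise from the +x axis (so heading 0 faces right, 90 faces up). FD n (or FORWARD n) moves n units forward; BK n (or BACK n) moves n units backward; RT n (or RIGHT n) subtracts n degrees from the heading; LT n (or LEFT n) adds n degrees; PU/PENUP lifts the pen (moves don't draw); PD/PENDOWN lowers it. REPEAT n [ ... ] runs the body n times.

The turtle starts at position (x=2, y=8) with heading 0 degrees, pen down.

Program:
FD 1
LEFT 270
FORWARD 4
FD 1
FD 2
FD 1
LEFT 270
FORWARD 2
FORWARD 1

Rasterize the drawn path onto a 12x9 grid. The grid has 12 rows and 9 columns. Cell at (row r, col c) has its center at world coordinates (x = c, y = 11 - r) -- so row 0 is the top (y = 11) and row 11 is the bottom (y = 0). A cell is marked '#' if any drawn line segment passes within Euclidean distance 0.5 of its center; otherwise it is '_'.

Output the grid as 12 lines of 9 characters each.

Segment 0: (2,8) -> (3,8)
Segment 1: (3,8) -> (3,4)
Segment 2: (3,4) -> (3,3)
Segment 3: (3,3) -> (3,1)
Segment 4: (3,1) -> (3,0)
Segment 5: (3,0) -> (1,0)
Segment 6: (1,0) -> (-0,0)

Answer: _________
_________
_________
__##_____
___#_____
___#_____
___#_____
___#_____
___#_____
___#_____
___#_____
####_____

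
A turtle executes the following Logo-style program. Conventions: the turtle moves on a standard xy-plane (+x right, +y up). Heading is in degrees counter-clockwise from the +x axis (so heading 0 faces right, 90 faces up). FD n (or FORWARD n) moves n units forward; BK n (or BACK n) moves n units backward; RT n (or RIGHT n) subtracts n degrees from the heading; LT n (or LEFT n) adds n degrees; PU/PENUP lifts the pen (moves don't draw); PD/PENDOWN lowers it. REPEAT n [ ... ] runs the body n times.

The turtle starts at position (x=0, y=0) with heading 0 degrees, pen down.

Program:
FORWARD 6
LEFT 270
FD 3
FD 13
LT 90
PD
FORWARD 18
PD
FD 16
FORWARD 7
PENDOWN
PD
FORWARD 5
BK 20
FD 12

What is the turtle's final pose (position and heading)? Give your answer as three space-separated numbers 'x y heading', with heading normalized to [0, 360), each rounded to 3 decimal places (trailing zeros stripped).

Executing turtle program step by step:
Start: pos=(0,0), heading=0, pen down
FD 6: (0,0) -> (6,0) [heading=0, draw]
LT 270: heading 0 -> 270
FD 3: (6,0) -> (6,-3) [heading=270, draw]
FD 13: (6,-3) -> (6,-16) [heading=270, draw]
LT 90: heading 270 -> 0
PD: pen down
FD 18: (6,-16) -> (24,-16) [heading=0, draw]
PD: pen down
FD 16: (24,-16) -> (40,-16) [heading=0, draw]
FD 7: (40,-16) -> (47,-16) [heading=0, draw]
PD: pen down
PD: pen down
FD 5: (47,-16) -> (52,-16) [heading=0, draw]
BK 20: (52,-16) -> (32,-16) [heading=0, draw]
FD 12: (32,-16) -> (44,-16) [heading=0, draw]
Final: pos=(44,-16), heading=0, 9 segment(s) drawn

Answer: 44 -16 0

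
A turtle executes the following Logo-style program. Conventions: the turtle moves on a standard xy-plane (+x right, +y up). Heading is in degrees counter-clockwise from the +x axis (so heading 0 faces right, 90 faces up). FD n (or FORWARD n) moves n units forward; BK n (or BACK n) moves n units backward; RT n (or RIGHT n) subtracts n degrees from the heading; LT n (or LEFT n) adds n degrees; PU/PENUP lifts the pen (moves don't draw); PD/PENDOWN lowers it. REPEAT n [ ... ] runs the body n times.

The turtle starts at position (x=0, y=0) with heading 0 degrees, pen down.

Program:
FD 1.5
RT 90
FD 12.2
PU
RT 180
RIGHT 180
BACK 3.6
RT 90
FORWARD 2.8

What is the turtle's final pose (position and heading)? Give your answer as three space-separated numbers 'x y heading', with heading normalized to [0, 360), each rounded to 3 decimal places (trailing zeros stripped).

Answer: -1.3 -8.6 180

Derivation:
Executing turtle program step by step:
Start: pos=(0,0), heading=0, pen down
FD 1.5: (0,0) -> (1.5,0) [heading=0, draw]
RT 90: heading 0 -> 270
FD 12.2: (1.5,0) -> (1.5,-12.2) [heading=270, draw]
PU: pen up
RT 180: heading 270 -> 90
RT 180: heading 90 -> 270
BK 3.6: (1.5,-12.2) -> (1.5,-8.6) [heading=270, move]
RT 90: heading 270 -> 180
FD 2.8: (1.5,-8.6) -> (-1.3,-8.6) [heading=180, move]
Final: pos=(-1.3,-8.6), heading=180, 2 segment(s) drawn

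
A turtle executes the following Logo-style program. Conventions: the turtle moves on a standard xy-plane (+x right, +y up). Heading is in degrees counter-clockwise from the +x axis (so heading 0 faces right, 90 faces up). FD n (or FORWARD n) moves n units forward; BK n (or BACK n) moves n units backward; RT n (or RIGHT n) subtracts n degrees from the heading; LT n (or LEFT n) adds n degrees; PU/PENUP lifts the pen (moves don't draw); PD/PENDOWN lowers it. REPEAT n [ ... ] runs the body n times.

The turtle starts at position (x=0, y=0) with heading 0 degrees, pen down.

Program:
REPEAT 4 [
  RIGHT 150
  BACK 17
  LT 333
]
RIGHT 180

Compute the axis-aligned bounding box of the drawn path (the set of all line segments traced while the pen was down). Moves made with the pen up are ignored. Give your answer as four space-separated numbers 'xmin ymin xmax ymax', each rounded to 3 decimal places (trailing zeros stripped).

Answer: 0 -1.465 14.722 9.233

Derivation:
Executing turtle program step by step:
Start: pos=(0,0), heading=0, pen down
REPEAT 4 [
  -- iteration 1/4 --
  RT 150: heading 0 -> 210
  BK 17: (0,0) -> (14.722,8.5) [heading=210, draw]
  LT 333: heading 210 -> 183
  -- iteration 2/4 --
  RT 150: heading 183 -> 33
  BK 17: (14.722,8.5) -> (0.465,-0.759) [heading=33, draw]
  LT 333: heading 33 -> 6
  -- iteration 3/4 --
  RT 150: heading 6 -> 216
  BK 17: (0.465,-0.759) -> (14.218,9.233) [heading=216, draw]
  LT 333: heading 216 -> 189
  -- iteration 4/4 --
  RT 150: heading 189 -> 39
  BK 17: (14.218,9.233) -> (1.007,-1.465) [heading=39, draw]
  LT 333: heading 39 -> 12
]
RT 180: heading 12 -> 192
Final: pos=(1.007,-1.465), heading=192, 4 segment(s) drawn

Segment endpoints: x in {0, 0.465, 1.007, 14.218, 14.722}, y in {-1.465, -0.759, 0, 8.5, 9.233}
xmin=0, ymin=-1.465, xmax=14.722, ymax=9.233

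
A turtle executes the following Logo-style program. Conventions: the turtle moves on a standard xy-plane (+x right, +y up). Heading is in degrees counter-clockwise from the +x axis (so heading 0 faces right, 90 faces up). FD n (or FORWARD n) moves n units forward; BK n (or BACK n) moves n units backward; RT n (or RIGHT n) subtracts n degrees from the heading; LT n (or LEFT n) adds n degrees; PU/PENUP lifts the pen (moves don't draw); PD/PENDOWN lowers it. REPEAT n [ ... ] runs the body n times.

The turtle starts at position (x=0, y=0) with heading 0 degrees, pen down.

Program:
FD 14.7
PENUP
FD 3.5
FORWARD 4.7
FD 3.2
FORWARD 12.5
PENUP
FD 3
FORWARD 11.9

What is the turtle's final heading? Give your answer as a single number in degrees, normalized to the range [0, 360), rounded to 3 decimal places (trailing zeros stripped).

Answer: 0

Derivation:
Executing turtle program step by step:
Start: pos=(0,0), heading=0, pen down
FD 14.7: (0,0) -> (14.7,0) [heading=0, draw]
PU: pen up
FD 3.5: (14.7,0) -> (18.2,0) [heading=0, move]
FD 4.7: (18.2,0) -> (22.9,0) [heading=0, move]
FD 3.2: (22.9,0) -> (26.1,0) [heading=0, move]
FD 12.5: (26.1,0) -> (38.6,0) [heading=0, move]
PU: pen up
FD 3: (38.6,0) -> (41.6,0) [heading=0, move]
FD 11.9: (41.6,0) -> (53.5,0) [heading=0, move]
Final: pos=(53.5,0), heading=0, 1 segment(s) drawn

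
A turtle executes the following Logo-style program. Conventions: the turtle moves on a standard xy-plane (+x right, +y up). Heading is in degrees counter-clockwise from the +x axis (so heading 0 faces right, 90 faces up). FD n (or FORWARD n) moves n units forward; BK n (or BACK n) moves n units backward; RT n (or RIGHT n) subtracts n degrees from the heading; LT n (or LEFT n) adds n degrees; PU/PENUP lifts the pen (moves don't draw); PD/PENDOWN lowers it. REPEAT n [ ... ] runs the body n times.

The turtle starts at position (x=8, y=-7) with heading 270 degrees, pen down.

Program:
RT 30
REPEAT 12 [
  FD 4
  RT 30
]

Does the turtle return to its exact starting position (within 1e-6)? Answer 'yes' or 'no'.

Answer: yes

Derivation:
Executing turtle program step by step:
Start: pos=(8,-7), heading=270, pen down
RT 30: heading 270 -> 240
REPEAT 12 [
  -- iteration 1/12 --
  FD 4: (8,-7) -> (6,-10.464) [heading=240, draw]
  RT 30: heading 240 -> 210
  -- iteration 2/12 --
  FD 4: (6,-10.464) -> (2.536,-12.464) [heading=210, draw]
  RT 30: heading 210 -> 180
  -- iteration 3/12 --
  FD 4: (2.536,-12.464) -> (-1.464,-12.464) [heading=180, draw]
  RT 30: heading 180 -> 150
  -- iteration 4/12 --
  FD 4: (-1.464,-12.464) -> (-4.928,-10.464) [heading=150, draw]
  RT 30: heading 150 -> 120
  -- iteration 5/12 --
  FD 4: (-4.928,-10.464) -> (-6.928,-7) [heading=120, draw]
  RT 30: heading 120 -> 90
  -- iteration 6/12 --
  FD 4: (-6.928,-7) -> (-6.928,-3) [heading=90, draw]
  RT 30: heading 90 -> 60
  -- iteration 7/12 --
  FD 4: (-6.928,-3) -> (-4.928,0.464) [heading=60, draw]
  RT 30: heading 60 -> 30
  -- iteration 8/12 --
  FD 4: (-4.928,0.464) -> (-1.464,2.464) [heading=30, draw]
  RT 30: heading 30 -> 0
  -- iteration 9/12 --
  FD 4: (-1.464,2.464) -> (2.536,2.464) [heading=0, draw]
  RT 30: heading 0 -> 330
  -- iteration 10/12 --
  FD 4: (2.536,2.464) -> (6,0.464) [heading=330, draw]
  RT 30: heading 330 -> 300
  -- iteration 11/12 --
  FD 4: (6,0.464) -> (8,-3) [heading=300, draw]
  RT 30: heading 300 -> 270
  -- iteration 12/12 --
  FD 4: (8,-3) -> (8,-7) [heading=270, draw]
  RT 30: heading 270 -> 240
]
Final: pos=(8,-7), heading=240, 12 segment(s) drawn

Start position: (8, -7)
Final position: (8, -7)
Distance = 0; < 1e-6 -> CLOSED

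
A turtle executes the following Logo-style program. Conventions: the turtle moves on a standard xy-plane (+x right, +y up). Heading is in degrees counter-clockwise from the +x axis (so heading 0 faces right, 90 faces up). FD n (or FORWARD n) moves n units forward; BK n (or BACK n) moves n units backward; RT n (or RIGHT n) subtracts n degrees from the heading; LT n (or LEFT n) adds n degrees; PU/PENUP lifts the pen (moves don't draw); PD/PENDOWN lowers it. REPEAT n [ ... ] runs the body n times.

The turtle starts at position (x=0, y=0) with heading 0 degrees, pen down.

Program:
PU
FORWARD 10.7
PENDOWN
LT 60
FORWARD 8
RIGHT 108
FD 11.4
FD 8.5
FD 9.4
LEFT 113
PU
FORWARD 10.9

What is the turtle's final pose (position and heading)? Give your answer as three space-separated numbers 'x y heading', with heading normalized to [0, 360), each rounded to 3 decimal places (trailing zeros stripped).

Answer: 38.912 -4.967 65

Derivation:
Executing turtle program step by step:
Start: pos=(0,0), heading=0, pen down
PU: pen up
FD 10.7: (0,0) -> (10.7,0) [heading=0, move]
PD: pen down
LT 60: heading 0 -> 60
FD 8: (10.7,0) -> (14.7,6.928) [heading=60, draw]
RT 108: heading 60 -> 312
FD 11.4: (14.7,6.928) -> (22.328,-1.544) [heading=312, draw]
FD 8.5: (22.328,-1.544) -> (28.016,-7.86) [heading=312, draw]
FD 9.4: (28.016,-7.86) -> (34.306,-14.846) [heading=312, draw]
LT 113: heading 312 -> 65
PU: pen up
FD 10.9: (34.306,-14.846) -> (38.912,-4.967) [heading=65, move]
Final: pos=(38.912,-4.967), heading=65, 4 segment(s) drawn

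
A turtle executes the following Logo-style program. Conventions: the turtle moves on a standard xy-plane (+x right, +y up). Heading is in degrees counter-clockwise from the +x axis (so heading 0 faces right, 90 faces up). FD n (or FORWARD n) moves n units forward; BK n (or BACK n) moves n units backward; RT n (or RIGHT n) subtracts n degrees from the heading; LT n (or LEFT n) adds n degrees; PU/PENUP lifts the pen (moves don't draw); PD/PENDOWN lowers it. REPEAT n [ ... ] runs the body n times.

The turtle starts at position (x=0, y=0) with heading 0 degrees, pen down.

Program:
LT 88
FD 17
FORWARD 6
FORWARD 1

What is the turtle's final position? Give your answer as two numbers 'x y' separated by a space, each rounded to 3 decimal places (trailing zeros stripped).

Answer: 0.838 23.985

Derivation:
Executing turtle program step by step:
Start: pos=(0,0), heading=0, pen down
LT 88: heading 0 -> 88
FD 17: (0,0) -> (0.593,16.99) [heading=88, draw]
FD 6: (0.593,16.99) -> (0.803,22.986) [heading=88, draw]
FD 1: (0.803,22.986) -> (0.838,23.985) [heading=88, draw]
Final: pos=(0.838,23.985), heading=88, 3 segment(s) drawn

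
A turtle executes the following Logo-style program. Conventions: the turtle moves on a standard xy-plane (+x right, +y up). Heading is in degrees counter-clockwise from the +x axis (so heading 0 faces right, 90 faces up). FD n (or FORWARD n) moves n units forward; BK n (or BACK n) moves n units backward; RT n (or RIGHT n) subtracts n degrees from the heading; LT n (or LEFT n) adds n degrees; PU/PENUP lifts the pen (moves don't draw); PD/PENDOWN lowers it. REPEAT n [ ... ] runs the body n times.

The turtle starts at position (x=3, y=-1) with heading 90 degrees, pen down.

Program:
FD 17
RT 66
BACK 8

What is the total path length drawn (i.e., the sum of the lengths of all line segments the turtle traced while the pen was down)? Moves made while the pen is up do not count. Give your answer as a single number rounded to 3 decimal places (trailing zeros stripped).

Answer: 25

Derivation:
Executing turtle program step by step:
Start: pos=(3,-1), heading=90, pen down
FD 17: (3,-1) -> (3,16) [heading=90, draw]
RT 66: heading 90 -> 24
BK 8: (3,16) -> (-4.308,12.746) [heading=24, draw]
Final: pos=(-4.308,12.746), heading=24, 2 segment(s) drawn

Segment lengths:
  seg 1: (3,-1) -> (3,16), length = 17
  seg 2: (3,16) -> (-4.308,12.746), length = 8
Total = 25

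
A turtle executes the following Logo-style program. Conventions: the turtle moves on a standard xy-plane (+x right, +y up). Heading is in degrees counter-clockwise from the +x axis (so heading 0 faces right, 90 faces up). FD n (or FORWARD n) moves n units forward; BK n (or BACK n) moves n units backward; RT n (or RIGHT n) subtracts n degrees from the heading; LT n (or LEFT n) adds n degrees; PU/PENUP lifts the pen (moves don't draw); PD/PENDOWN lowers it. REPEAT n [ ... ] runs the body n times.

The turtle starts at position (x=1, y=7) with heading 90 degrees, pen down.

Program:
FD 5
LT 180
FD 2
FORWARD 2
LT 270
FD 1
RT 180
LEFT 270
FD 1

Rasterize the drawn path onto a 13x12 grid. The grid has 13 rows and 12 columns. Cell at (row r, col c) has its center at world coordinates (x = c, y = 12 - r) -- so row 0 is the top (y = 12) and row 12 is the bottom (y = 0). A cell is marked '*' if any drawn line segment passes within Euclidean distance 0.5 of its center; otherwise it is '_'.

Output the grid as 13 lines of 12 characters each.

Segment 0: (1,7) -> (1,12)
Segment 1: (1,12) -> (1,10)
Segment 2: (1,10) -> (1,8)
Segment 3: (1,8) -> (-0,8)
Segment 4: (-0,8) -> (-0,7)

Answer: _*__________
_*__________
_*__________
_*__________
**__________
**__________
____________
____________
____________
____________
____________
____________
____________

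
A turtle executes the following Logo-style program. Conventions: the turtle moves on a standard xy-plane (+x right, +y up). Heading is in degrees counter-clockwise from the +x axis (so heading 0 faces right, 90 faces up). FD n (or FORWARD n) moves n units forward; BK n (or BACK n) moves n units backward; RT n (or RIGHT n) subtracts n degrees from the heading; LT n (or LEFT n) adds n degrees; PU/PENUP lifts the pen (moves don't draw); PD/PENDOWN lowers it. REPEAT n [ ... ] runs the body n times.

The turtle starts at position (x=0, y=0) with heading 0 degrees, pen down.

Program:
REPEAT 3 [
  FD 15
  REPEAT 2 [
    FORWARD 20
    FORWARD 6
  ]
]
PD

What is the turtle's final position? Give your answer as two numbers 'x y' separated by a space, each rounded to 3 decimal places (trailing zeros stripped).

Executing turtle program step by step:
Start: pos=(0,0), heading=0, pen down
REPEAT 3 [
  -- iteration 1/3 --
  FD 15: (0,0) -> (15,0) [heading=0, draw]
  REPEAT 2 [
    -- iteration 1/2 --
    FD 20: (15,0) -> (35,0) [heading=0, draw]
    FD 6: (35,0) -> (41,0) [heading=0, draw]
    -- iteration 2/2 --
    FD 20: (41,0) -> (61,0) [heading=0, draw]
    FD 6: (61,0) -> (67,0) [heading=0, draw]
  ]
  -- iteration 2/3 --
  FD 15: (67,0) -> (82,0) [heading=0, draw]
  REPEAT 2 [
    -- iteration 1/2 --
    FD 20: (82,0) -> (102,0) [heading=0, draw]
    FD 6: (102,0) -> (108,0) [heading=0, draw]
    -- iteration 2/2 --
    FD 20: (108,0) -> (128,0) [heading=0, draw]
    FD 6: (128,0) -> (134,0) [heading=0, draw]
  ]
  -- iteration 3/3 --
  FD 15: (134,0) -> (149,0) [heading=0, draw]
  REPEAT 2 [
    -- iteration 1/2 --
    FD 20: (149,0) -> (169,0) [heading=0, draw]
    FD 6: (169,0) -> (175,0) [heading=0, draw]
    -- iteration 2/2 --
    FD 20: (175,0) -> (195,0) [heading=0, draw]
    FD 6: (195,0) -> (201,0) [heading=0, draw]
  ]
]
PD: pen down
Final: pos=(201,0), heading=0, 15 segment(s) drawn

Answer: 201 0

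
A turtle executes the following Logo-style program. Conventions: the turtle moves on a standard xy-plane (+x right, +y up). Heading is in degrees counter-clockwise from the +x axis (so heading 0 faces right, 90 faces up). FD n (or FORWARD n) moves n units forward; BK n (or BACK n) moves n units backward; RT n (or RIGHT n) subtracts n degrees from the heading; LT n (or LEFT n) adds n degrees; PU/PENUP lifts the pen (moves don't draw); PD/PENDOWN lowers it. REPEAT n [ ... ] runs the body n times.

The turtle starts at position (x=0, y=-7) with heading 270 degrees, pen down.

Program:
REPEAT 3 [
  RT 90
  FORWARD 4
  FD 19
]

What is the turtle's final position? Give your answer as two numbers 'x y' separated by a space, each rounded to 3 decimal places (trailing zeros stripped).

Answer: 0 16

Derivation:
Executing turtle program step by step:
Start: pos=(0,-7), heading=270, pen down
REPEAT 3 [
  -- iteration 1/3 --
  RT 90: heading 270 -> 180
  FD 4: (0,-7) -> (-4,-7) [heading=180, draw]
  FD 19: (-4,-7) -> (-23,-7) [heading=180, draw]
  -- iteration 2/3 --
  RT 90: heading 180 -> 90
  FD 4: (-23,-7) -> (-23,-3) [heading=90, draw]
  FD 19: (-23,-3) -> (-23,16) [heading=90, draw]
  -- iteration 3/3 --
  RT 90: heading 90 -> 0
  FD 4: (-23,16) -> (-19,16) [heading=0, draw]
  FD 19: (-19,16) -> (0,16) [heading=0, draw]
]
Final: pos=(0,16), heading=0, 6 segment(s) drawn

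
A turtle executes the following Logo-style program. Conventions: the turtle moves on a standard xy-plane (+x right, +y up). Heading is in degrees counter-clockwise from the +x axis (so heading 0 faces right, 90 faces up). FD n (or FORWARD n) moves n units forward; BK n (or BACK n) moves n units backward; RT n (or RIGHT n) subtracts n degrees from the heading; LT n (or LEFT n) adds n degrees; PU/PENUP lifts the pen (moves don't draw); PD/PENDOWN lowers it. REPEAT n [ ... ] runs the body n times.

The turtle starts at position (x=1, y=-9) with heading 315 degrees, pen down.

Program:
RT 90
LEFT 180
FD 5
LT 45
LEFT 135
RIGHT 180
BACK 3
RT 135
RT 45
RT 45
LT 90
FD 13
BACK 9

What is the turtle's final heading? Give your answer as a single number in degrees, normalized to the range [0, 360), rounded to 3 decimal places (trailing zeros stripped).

Executing turtle program step by step:
Start: pos=(1,-9), heading=315, pen down
RT 90: heading 315 -> 225
LT 180: heading 225 -> 45
FD 5: (1,-9) -> (4.536,-5.464) [heading=45, draw]
LT 45: heading 45 -> 90
LT 135: heading 90 -> 225
RT 180: heading 225 -> 45
BK 3: (4.536,-5.464) -> (2.414,-7.586) [heading=45, draw]
RT 135: heading 45 -> 270
RT 45: heading 270 -> 225
RT 45: heading 225 -> 180
LT 90: heading 180 -> 270
FD 13: (2.414,-7.586) -> (2.414,-20.586) [heading=270, draw]
BK 9: (2.414,-20.586) -> (2.414,-11.586) [heading=270, draw]
Final: pos=(2.414,-11.586), heading=270, 4 segment(s) drawn

Answer: 270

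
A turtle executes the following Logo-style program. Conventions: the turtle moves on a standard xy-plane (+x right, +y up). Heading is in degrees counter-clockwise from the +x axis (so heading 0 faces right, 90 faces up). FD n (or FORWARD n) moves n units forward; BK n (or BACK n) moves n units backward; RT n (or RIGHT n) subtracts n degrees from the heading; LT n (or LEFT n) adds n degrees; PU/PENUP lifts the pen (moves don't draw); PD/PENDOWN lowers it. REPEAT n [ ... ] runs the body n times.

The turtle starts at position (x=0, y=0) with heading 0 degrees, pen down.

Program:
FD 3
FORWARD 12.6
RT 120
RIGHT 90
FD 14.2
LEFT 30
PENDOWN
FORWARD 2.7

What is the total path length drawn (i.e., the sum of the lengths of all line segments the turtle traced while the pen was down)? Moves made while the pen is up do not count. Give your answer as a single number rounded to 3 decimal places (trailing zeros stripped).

Executing turtle program step by step:
Start: pos=(0,0), heading=0, pen down
FD 3: (0,0) -> (3,0) [heading=0, draw]
FD 12.6: (3,0) -> (15.6,0) [heading=0, draw]
RT 120: heading 0 -> 240
RT 90: heading 240 -> 150
FD 14.2: (15.6,0) -> (3.302,7.1) [heading=150, draw]
LT 30: heading 150 -> 180
PD: pen down
FD 2.7: (3.302,7.1) -> (0.602,7.1) [heading=180, draw]
Final: pos=(0.602,7.1), heading=180, 4 segment(s) drawn

Segment lengths:
  seg 1: (0,0) -> (3,0), length = 3
  seg 2: (3,0) -> (15.6,0), length = 12.6
  seg 3: (15.6,0) -> (3.302,7.1), length = 14.2
  seg 4: (3.302,7.1) -> (0.602,7.1), length = 2.7
Total = 32.5

Answer: 32.5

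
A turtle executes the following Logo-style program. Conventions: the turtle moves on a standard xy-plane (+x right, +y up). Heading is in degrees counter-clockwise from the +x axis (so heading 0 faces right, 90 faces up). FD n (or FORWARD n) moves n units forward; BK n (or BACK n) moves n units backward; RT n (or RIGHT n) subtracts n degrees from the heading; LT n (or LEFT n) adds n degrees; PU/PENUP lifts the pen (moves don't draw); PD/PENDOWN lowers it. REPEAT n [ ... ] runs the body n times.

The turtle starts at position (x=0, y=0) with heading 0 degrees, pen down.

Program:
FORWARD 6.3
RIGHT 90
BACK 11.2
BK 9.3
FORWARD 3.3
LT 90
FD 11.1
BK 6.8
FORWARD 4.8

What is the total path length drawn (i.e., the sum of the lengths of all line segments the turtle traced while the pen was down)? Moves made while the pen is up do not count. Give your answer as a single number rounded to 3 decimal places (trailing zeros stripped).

Answer: 52.8

Derivation:
Executing turtle program step by step:
Start: pos=(0,0), heading=0, pen down
FD 6.3: (0,0) -> (6.3,0) [heading=0, draw]
RT 90: heading 0 -> 270
BK 11.2: (6.3,0) -> (6.3,11.2) [heading=270, draw]
BK 9.3: (6.3,11.2) -> (6.3,20.5) [heading=270, draw]
FD 3.3: (6.3,20.5) -> (6.3,17.2) [heading=270, draw]
LT 90: heading 270 -> 0
FD 11.1: (6.3,17.2) -> (17.4,17.2) [heading=0, draw]
BK 6.8: (17.4,17.2) -> (10.6,17.2) [heading=0, draw]
FD 4.8: (10.6,17.2) -> (15.4,17.2) [heading=0, draw]
Final: pos=(15.4,17.2), heading=0, 7 segment(s) drawn

Segment lengths:
  seg 1: (0,0) -> (6.3,0), length = 6.3
  seg 2: (6.3,0) -> (6.3,11.2), length = 11.2
  seg 3: (6.3,11.2) -> (6.3,20.5), length = 9.3
  seg 4: (6.3,20.5) -> (6.3,17.2), length = 3.3
  seg 5: (6.3,17.2) -> (17.4,17.2), length = 11.1
  seg 6: (17.4,17.2) -> (10.6,17.2), length = 6.8
  seg 7: (10.6,17.2) -> (15.4,17.2), length = 4.8
Total = 52.8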